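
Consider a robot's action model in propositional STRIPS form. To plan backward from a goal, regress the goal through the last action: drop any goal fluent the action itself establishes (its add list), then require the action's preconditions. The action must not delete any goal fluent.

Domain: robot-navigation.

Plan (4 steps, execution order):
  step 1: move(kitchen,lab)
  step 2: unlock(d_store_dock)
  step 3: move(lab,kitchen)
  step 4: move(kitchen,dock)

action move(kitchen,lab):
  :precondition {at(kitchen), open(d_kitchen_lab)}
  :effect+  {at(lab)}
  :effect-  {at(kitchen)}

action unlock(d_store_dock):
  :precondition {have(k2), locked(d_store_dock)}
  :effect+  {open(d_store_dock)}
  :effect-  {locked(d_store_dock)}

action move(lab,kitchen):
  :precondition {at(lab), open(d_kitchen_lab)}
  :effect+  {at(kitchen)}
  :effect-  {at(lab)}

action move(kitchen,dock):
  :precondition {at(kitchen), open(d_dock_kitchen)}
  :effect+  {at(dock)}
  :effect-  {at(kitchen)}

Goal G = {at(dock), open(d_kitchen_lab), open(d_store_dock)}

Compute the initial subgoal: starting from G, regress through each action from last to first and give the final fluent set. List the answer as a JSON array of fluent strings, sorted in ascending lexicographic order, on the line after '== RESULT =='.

Regress step by step:
  through step 4 (move(kitchen,dock)): drop {at(dock)}, keep {open(d_kitchen_lab), open(d_store_dock)}, require {at(kitchen), open(d_dock_kitchen)}
    → {at(kitchen), open(d_dock_kitchen), open(d_kitchen_lab), open(d_store_dock)}
  through step 3 (move(lab,kitchen)): drop {at(kitchen)}, keep {open(d_dock_kitchen), open(d_kitchen_lab), open(d_store_dock)}, require {at(lab), open(d_kitchen_lab)}
    → {at(lab), open(d_dock_kitchen), open(d_kitchen_lab), open(d_store_dock)}
  through step 2 (unlock(d_store_dock)): drop {open(d_store_dock)}, keep {at(lab), open(d_dock_kitchen), open(d_kitchen_lab)}, require {have(k2), locked(d_store_dock)}
    → {at(lab), have(k2), locked(d_store_dock), open(d_dock_kitchen), open(d_kitchen_lab)}
  through step 1 (move(kitchen,lab)): drop {at(lab)}, keep {have(k2), locked(d_store_dock), open(d_dock_kitchen), open(d_kitchen_lab)}, require {at(kitchen), open(d_kitchen_lab)}
    → {at(kitchen), have(k2), locked(d_store_dock), open(d_dock_kitchen), open(d_kitchen_lab)}

== RESULT ==
["at(kitchen)", "have(k2)", "locked(d_store_dock)", "open(d_dock_kitchen)", "open(d_kitchen_lab)"]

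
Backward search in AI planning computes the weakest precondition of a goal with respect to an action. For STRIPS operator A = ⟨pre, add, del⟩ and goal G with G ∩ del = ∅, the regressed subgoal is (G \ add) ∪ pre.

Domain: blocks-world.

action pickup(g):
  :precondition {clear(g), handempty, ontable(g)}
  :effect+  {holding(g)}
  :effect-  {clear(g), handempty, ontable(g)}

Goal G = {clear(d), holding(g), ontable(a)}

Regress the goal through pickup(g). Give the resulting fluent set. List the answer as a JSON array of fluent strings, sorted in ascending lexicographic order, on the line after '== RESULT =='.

Compute (G \ add) ∪ pre:
  G ∩ del = {}  (empty — regression defined)
  G \ add = {clear(d), holding(g), ontable(a)} \ {holding(g)} = {clear(d), ontable(a)}
  ∪ pre   = {clear(d), ontable(a)} ∪ {clear(g), handempty, ontable(g)}
          = {clear(d), clear(g), handempty, ontable(a), ontable(g)}

== RESULT ==
["clear(d)", "clear(g)", "handempty", "ontable(a)", "ontable(g)"]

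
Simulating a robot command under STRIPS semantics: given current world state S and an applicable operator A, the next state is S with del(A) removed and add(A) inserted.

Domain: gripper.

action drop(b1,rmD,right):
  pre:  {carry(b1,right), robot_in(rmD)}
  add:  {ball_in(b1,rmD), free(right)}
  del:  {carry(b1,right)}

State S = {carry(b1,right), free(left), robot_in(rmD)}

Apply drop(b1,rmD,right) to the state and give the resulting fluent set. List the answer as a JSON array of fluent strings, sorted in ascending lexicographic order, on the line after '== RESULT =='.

Progress:
  pre ⊆ S: {carry(b1,right), robot_in(rmD)} ⊆ S  — applicable
  S \ del = {free(left), robot_in(rmD)}
  ∪ add   = {ball_in(b1,rmD), free(left), free(right), robot_in(rmD)}

== RESULT ==
["ball_in(b1,rmD)", "free(left)", "free(right)", "robot_in(rmD)"]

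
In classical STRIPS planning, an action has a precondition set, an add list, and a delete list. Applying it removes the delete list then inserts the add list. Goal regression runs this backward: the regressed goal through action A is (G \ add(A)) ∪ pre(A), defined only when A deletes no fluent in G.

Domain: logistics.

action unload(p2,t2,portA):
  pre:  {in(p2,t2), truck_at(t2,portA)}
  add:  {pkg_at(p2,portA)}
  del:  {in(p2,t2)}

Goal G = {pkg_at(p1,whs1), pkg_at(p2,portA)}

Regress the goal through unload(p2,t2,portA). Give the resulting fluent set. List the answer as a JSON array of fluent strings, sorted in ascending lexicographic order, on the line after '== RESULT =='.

Regress:
  G ∩ del = {}  (empty — regression defined)
  G \ add = {pkg_at(p1,whs1), pkg_at(p2,portA)} \ {pkg_at(p2,portA)} = {pkg_at(p1,whs1)}
  ∪ pre   = {pkg_at(p1,whs1)} ∪ {in(p2,t2), truck_at(t2,portA)}
          = {in(p2,t2), pkg_at(p1,whs1), truck_at(t2,portA)}

== RESULT ==
["in(p2,t2)", "pkg_at(p1,whs1)", "truck_at(t2,portA)"]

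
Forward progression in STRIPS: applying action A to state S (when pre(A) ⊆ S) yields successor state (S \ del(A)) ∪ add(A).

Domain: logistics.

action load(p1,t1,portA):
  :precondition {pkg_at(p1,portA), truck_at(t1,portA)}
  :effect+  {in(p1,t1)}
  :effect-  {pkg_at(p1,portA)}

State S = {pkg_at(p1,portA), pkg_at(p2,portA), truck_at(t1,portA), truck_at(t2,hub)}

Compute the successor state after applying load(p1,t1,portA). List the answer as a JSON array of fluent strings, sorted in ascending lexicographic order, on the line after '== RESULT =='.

Progress:
  pre ⊆ S: {pkg_at(p1,portA), truck_at(t1,portA)} ⊆ S  — applicable
  S \ del = {pkg_at(p2,portA), truck_at(t1,portA), truck_at(t2,hub)}
  ∪ add   = {in(p1,t1), pkg_at(p2,portA), truck_at(t1,portA), truck_at(t2,hub)}

== RESULT ==
["in(p1,t1)", "pkg_at(p2,portA)", "truck_at(t1,portA)", "truck_at(t2,hub)"]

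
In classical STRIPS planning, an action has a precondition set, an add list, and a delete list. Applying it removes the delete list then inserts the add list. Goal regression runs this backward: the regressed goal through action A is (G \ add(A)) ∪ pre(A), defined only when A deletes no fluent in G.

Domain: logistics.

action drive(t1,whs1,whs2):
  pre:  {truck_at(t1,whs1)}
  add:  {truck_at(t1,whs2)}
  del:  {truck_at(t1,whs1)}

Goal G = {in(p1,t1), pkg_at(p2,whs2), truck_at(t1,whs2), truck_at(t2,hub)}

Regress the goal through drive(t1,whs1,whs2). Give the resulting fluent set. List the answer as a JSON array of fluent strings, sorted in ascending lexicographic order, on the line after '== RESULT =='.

Regress:
  G ∩ del = {}  (empty — regression defined)
  G \ add = {in(p1,t1), pkg_at(p2,whs2), truck_at(t1,whs2), truck_at(t2,hub)} \ {truck_at(t1,whs2)} = {in(p1,t1), pkg_at(p2,whs2), truck_at(t2,hub)}
  ∪ pre   = {in(p1,t1), pkg_at(p2,whs2), truck_at(t2,hub)} ∪ {truck_at(t1,whs1)}
          = {in(p1,t1), pkg_at(p2,whs2), truck_at(t1,whs1), truck_at(t2,hub)}

== RESULT ==
["in(p1,t1)", "pkg_at(p2,whs2)", "truck_at(t1,whs1)", "truck_at(t2,hub)"]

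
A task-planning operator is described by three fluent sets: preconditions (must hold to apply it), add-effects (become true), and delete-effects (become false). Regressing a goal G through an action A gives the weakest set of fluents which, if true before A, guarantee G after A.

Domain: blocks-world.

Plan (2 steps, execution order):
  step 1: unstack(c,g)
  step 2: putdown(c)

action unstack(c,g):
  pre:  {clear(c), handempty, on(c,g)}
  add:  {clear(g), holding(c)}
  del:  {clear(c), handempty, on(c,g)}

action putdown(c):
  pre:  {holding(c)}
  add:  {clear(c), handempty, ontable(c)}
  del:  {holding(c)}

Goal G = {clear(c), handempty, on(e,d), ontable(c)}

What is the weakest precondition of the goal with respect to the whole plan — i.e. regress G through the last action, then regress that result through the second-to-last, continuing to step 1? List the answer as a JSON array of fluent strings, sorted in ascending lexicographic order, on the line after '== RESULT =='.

Work backward from the goal:
  through step 2 (putdown(c)): drop {clear(c), handempty, ontable(c)}, keep {on(e,d)}, require {holding(c)}
    → {holding(c), on(e,d)}
  through step 1 (unstack(c,g)): drop {holding(c)}, keep {on(e,d)}, require {clear(c), handempty, on(c,g)}
    → {clear(c), handempty, on(c,g), on(e,d)}

== RESULT ==
["clear(c)", "handempty", "on(c,g)", "on(e,d)"]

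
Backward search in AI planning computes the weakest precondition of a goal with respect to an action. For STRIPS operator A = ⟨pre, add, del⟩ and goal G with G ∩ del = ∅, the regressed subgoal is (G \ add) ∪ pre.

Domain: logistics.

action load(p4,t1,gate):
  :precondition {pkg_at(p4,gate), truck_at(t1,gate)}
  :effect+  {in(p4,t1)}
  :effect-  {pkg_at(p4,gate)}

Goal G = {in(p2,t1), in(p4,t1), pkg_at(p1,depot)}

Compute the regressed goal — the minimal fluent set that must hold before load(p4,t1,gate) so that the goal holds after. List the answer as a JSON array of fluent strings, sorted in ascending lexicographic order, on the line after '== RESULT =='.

Regress:
  G ∩ del = {}  (empty — regression defined)
  G \ add = {in(p2,t1), in(p4,t1), pkg_at(p1,depot)} \ {in(p4,t1)} = {in(p2,t1), pkg_at(p1,depot)}
  ∪ pre   = {in(p2,t1), pkg_at(p1,depot)} ∪ {pkg_at(p4,gate), truck_at(t1,gate)}
          = {in(p2,t1), pkg_at(p1,depot), pkg_at(p4,gate), truck_at(t1,gate)}

== RESULT ==
["in(p2,t1)", "pkg_at(p1,depot)", "pkg_at(p4,gate)", "truck_at(t1,gate)"]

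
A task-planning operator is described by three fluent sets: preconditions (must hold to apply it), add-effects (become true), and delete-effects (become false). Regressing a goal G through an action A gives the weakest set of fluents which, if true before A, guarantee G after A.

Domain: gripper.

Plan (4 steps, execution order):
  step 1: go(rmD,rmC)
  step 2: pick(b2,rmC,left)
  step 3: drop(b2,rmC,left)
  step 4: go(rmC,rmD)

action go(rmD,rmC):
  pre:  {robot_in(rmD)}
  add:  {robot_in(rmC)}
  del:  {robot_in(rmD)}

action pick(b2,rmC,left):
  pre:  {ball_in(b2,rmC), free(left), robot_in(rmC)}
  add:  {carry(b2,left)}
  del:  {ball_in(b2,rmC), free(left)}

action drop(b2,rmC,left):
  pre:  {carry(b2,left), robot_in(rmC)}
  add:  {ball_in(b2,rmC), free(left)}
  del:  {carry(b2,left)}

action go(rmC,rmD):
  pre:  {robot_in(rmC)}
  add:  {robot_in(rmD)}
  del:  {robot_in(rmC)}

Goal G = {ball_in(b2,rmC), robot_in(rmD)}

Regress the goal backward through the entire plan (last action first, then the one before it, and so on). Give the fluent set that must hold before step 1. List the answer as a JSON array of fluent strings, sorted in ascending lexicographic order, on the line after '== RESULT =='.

Regress step by step:
  through step 4 (go(rmC,rmD)): drop {robot_in(rmD)}, keep {ball_in(b2,rmC)}, require {robot_in(rmC)}
    → {ball_in(b2,rmC), robot_in(rmC)}
  through step 3 (drop(b2,rmC,left)): drop {ball_in(b2,rmC)}, keep {robot_in(rmC)}, require {carry(b2,left), robot_in(rmC)}
    → {carry(b2,left), robot_in(rmC)}
  through step 2 (pick(b2,rmC,left)): drop {carry(b2,left)}, keep {robot_in(rmC)}, require {ball_in(b2,rmC), free(left), robot_in(rmC)}
    → {ball_in(b2,rmC), free(left), robot_in(rmC)}
  through step 1 (go(rmD,rmC)): drop {robot_in(rmC)}, keep {ball_in(b2,rmC), free(left)}, require {robot_in(rmD)}
    → {ball_in(b2,rmC), free(left), robot_in(rmD)}

== RESULT ==
["ball_in(b2,rmC)", "free(left)", "robot_in(rmD)"]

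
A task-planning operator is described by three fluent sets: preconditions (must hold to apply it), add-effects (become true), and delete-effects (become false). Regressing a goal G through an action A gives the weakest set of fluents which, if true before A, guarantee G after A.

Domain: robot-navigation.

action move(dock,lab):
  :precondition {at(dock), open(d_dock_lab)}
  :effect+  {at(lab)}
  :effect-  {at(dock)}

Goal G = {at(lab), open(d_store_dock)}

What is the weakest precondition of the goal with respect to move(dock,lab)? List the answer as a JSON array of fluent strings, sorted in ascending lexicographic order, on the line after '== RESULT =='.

Regress:
  G ∩ del = {}  (empty — regression defined)
  G \ add = {at(lab), open(d_store_dock)} \ {at(lab)} = {open(d_store_dock)}
  ∪ pre   = {open(d_store_dock)} ∪ {at(dock), open(d_dock_lab)}
          = {at(dock), open(d_dock_lab), open(d_store_dock)}

== RESULT ==
["at(dock)", "open(d_dock_lab)", "open(d_store_dock)"]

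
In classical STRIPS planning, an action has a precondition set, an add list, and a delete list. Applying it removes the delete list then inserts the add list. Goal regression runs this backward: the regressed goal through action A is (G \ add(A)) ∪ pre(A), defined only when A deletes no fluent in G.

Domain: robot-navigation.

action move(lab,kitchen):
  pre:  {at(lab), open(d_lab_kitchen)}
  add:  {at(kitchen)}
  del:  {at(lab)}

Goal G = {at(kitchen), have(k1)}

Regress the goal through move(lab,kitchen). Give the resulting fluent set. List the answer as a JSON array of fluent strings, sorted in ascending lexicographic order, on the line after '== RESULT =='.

Regress:
  G ∩ del = {}  (empty — regression defined)
  G \ add = {at(kitchen), have(k1)} \ {at(kitchen)} = {have(k1)}
  ∪ pre   = {have(k1)} ∪ {at(lab), open(d_lab_kitchen)}
          = {at(lab), have(k1), open(d_lab_kitchen)}

== RESULT ==
["at(lab)", "have(k1)", "open(d_lab_kitchen)"]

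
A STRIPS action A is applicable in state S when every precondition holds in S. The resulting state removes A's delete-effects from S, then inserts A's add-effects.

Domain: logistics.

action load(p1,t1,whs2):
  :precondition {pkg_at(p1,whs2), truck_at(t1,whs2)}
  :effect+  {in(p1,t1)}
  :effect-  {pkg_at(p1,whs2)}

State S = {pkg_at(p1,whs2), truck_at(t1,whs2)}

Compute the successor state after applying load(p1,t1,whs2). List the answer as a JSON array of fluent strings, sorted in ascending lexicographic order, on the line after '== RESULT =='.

Compute (S \ del) ∪ add:
  pre ⊆ S: {pkg_at(p1,whs2), truck_at(t1,whs2)} ⊆ S  — applicable
  S \ del = {truck_at(t1,whs2)}
  ∪ add   = {in(p1,t1), truck_at(t1,whs2)}

== RESULT ==
["in(p1,t1)", "truck_at(t1,whs2)"]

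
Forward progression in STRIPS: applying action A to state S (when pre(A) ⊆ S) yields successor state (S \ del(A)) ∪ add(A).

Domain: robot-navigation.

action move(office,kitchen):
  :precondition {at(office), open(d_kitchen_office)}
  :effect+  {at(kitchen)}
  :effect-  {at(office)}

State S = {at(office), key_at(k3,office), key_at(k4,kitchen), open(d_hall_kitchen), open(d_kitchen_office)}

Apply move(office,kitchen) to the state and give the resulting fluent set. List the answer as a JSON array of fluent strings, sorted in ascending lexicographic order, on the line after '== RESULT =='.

Progress:
  pre ⊆ S: {at(office), open(d_kitchen_office)} ⊆ S  — applicable
  S \ del = {key_at(k3,office), key_at(k4,kitchen), open(d_hall_kitchen), open(d_kitchen_office)}
  ∪ add   = {at(kitchen), key_at(k3,office), key_at(k4,kitchen), open(d_hall_kitchen), open(d_kitchen_office)}

== RESULT ==
["at(kitchen)", "key_at(k3,office)", "key_at(k4,kitchen)", "open(d_hall_kitchen)", "open(d_kitchen_office)"]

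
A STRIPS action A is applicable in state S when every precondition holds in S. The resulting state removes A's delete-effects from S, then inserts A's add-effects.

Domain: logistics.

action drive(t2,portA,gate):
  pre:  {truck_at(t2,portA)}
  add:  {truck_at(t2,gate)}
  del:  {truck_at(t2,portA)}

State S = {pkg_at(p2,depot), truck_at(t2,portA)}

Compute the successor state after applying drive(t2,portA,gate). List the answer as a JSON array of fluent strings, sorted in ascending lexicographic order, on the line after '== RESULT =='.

Progress:
  pre ⊆ S: {truck_at(t2,portA)} ⊆ S  — applicable
  S \ del = {pkg_at(p2,depot)}
  ∪ add   = {pkg_at(p2,depot), truck_at(t2,gate)}

== RESULT ==
["pkg_at(p2,depot)", "truck_at(t2,gate)"]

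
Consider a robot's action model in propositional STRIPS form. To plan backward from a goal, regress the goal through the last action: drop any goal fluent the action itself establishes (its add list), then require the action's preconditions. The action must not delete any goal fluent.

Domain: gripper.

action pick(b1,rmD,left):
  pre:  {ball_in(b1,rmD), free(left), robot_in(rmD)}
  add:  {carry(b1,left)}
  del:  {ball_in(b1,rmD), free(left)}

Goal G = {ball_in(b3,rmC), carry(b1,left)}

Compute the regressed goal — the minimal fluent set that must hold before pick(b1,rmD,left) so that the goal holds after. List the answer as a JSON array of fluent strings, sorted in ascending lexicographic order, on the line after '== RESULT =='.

Compute (G \ add) ∪ pre:
  G ∩ del = {}  (empty — regression defined)
  G \ add = {ball_in(b3,rmC), carry(b1,left)} \ {carry(b1,left)} = {ball_in(b3,rmC)}
  ∪ pre   = {ball_in(b3,rmC)} ∪ {ball_in(b1,rmD), free(left), robot_in(rmD)}
          = {ball_in(b1,rmD), ball_in(b3,rmC), free(left), robot_in(rmD)}

== RESULT ==
["ball_in(b1,rmD)", "ball_in(b3,rmC)", "free(left)", "robot_in(rmD)"]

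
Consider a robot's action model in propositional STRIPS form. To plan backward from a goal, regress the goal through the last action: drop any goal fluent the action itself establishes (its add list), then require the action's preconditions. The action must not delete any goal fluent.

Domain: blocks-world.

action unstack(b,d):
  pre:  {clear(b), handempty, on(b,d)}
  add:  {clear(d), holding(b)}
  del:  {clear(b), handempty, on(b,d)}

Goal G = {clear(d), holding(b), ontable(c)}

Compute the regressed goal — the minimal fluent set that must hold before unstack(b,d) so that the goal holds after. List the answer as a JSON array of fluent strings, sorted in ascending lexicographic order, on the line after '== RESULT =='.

Compute (G \ add) ∪ pre:
  G ∩ del = {}  (empty — regression defined)
  G \ add = {clear(d), holding(b), ontable(c)} \ {clear(d), holding(b)} = {ontable(c)}
  ∪ pre   = {ontable(c)} ∪ {clear(b), handempty, on(b,d)}
          = {clear(b), handempty, on(b,d), ontable(c)}

== RESULT ==
["clear(b)", "handempty", "on(b,d)", "ontable(c)"]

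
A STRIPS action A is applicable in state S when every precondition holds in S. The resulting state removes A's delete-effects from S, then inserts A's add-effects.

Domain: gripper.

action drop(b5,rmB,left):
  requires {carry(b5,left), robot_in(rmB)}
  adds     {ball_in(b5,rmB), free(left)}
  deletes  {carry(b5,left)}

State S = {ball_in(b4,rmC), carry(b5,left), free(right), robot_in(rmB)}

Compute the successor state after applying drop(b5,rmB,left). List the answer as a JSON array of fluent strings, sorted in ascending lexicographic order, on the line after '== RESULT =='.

Progress:
  pre ⊆ S: {carry(b5,left), robot_in(rmB)} ⊆ S  — applicable
  S \ del = {ball_in(b4,rmC), free(right), robot_in(rmB)}
  ∪ add   = {ball_in(b4,rmC), ball_in(b5,rmB), free(left), free(right), robot_in(rmB)}

== RESULT ==
["ball_in(b4,rmC)", "ball_in(b5,rmB)", "free(left)", "free(right)", "robot_in(rmB)"]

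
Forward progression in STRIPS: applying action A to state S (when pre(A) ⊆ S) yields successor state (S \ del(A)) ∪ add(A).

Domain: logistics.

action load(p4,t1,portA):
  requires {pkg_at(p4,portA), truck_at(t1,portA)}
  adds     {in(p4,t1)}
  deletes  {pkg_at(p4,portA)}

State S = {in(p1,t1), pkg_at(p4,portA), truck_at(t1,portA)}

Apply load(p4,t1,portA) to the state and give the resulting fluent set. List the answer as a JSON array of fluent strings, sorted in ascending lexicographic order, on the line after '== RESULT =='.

Compute (S \ del) ∪ add:
  pre ⊆ S: {pkg_at(p4,portA), truck_at(t1,portA)} ⊆ S  — applicable
  S \ del = {in(p1,t1), truck_at(t1,portA)}
  ∪ add   = {in(p1,t1), in(p4,t1), truck_at(t1,portA)}

== RESULT ==
["in(p1,t1)", "in(p4,t1)", "truck_at(t1,portA)"]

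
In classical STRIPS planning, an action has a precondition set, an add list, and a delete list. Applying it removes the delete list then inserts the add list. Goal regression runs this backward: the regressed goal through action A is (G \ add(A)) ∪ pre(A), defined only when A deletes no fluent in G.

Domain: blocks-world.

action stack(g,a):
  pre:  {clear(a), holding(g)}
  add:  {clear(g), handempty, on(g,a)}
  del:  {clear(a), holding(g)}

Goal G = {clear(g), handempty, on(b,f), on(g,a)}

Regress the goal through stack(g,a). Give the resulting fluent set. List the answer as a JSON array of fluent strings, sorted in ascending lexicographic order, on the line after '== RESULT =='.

Regress:
  G ∩ del = {}  (empty — regression defined)
  G \ add = {clear(g), handempty, on(b,f), on(g,a)} \ {clear(g), handempty, on(g,a)} = {on(b,f)}
  ∪ pre   = {on(b,f)} ∪ {clear(a), holding(g)}
          = {clear(a), holding(g), on(b,f)}

== RESULT ==
["clear(a)", "holding(g)", "on(b,f)"]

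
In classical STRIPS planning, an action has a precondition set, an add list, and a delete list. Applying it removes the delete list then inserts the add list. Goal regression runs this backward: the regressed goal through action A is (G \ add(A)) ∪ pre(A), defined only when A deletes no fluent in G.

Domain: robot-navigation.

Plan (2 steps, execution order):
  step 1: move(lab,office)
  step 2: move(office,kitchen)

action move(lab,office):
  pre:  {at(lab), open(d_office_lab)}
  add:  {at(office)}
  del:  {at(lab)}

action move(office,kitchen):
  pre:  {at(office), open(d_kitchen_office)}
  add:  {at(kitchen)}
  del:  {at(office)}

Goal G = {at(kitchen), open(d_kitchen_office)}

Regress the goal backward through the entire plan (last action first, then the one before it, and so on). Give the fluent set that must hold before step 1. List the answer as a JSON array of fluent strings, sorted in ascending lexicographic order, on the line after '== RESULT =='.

Work backward from the goal:
  through step 2 (move(office,kitchen)): drop {at(kitchen)}, keep {open(d_kitchen_office)}, require {at(office), open(d_kitchen_office)}
    → {at(office), open(d_kitchen_office)}
  through step 1 (move(lab,office)): drop {at(office)}, keep {open(d_kitchen_office)}, require {at(lab), open(d_office_lab)}
    → {at(lab), open(d_kitchen_office), open(d_office_lab)}

== RESULT ==
["at(lab)", "open(d_kitchen_office)", "open(d_office_lab)"]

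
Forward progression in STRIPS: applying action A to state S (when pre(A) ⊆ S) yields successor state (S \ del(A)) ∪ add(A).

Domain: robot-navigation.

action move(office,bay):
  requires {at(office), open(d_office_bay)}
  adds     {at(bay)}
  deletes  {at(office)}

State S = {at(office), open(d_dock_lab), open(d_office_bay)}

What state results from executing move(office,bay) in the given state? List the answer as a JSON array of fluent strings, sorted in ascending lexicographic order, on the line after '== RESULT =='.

Progress:
  pre ⊆ S: {at(office), open(d_office_bay)} ⊆ S  — applicable
  S \ del = {open(d_dock_lab), open(d_office_bay)}
  ∪ add   = {at(bay), open(d_dock_lab), open(d_office_bay)}

== RESULT ==
["at(bay)", "open(d_dock_lab)", "open(d_office_bay)"]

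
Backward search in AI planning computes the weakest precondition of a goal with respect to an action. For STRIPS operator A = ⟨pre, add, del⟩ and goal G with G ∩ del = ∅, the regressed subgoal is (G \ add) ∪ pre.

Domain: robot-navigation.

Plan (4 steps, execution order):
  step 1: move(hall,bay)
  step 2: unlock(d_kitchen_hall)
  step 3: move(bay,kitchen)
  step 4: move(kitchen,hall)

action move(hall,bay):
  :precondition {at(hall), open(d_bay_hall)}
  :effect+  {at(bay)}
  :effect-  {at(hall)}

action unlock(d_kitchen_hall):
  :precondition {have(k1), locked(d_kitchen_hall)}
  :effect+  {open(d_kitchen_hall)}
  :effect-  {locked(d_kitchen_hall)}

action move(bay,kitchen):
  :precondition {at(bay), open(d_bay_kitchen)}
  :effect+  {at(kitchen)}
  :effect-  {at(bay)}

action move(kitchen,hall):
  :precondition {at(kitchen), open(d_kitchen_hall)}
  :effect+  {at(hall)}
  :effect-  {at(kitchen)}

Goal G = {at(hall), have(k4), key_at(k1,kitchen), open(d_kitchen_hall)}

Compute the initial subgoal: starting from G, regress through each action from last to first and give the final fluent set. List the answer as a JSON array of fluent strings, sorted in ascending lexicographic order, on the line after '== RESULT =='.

Work backward from the goal:
  through step 4 (move(kitchen,hall)): drop {at(hall)}, keep {have(k4), key_at(k1,kitchen), open(d_kitchen_hall)}, require {at(kitchen), open(d_kitchen_hall)}
    → {at(kitchen), have(k4), key_at(k1,kitchen), open(d_kitchen_hall)}
  through step 3 (move(bay,kitchen)): drop {at(kitchen)}, keep {have(k4), key_at(k1,kitchen), open(d_kitchen_hall)}, require {at(bay), open(d_bay_kitchen)}
    → {at(bay), have(k4), key_at(k1,kitchen), open(d_bay_kitchen), open(d_kitchen_hall)}
  through step 2 (unlock(d_kitchen_hall)): drop {open(d_kitchen_hall)}, keep {at(bay), have(k4), key_at(k1,kitchen), open(d_bay_kitchen)}, require {have(k1), locked(d_kitchen_hall)}
    → {at(bay), have(k1), have(k4), key_at(k1,kitchen), locked(d_kitchen_hall), open(d_bay_kitchen)}
  through step 1 (move(hall,bay)): drop {at(bay)}, keep {have(k1), have(k4), key_at(k1,kitchen), locked(d_kitchen_hall), open(d_bay_kitchen)}, require {at(hall), open(d_bay_hall)}
    → {at(hall), have(k1), have(k4), key_at(k1,kitchen), locked(d_kitchen_hall), open(d_bay_hall), open(d_bay_kitchen)}

== RESULT ==
["at(hall)", "have(k1)", "have(k4)", "key_at(k1,kitchen)", "locked(d_kitchen_hall)", "open(d_bay_hall)", "open(d_bay_kitchen)"]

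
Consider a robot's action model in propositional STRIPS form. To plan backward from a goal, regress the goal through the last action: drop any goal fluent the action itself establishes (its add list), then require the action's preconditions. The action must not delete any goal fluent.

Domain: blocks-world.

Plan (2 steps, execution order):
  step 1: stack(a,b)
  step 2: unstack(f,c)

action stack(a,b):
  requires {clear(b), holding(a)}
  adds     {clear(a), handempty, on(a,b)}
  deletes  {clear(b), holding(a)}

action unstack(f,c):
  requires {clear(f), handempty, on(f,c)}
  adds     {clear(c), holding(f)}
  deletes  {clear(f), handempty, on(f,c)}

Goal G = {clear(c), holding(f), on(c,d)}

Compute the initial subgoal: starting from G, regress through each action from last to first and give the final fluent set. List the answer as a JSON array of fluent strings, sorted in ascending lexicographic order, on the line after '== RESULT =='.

Regress step by step:
  through step 2 (unstack(f,c)): drop {clear(c), holding(f)}, keep {on(c,d)}, require {clear(f), handempty, on(f,c)}
    → {clear(f), handempty, on(c,d), on(f,c)}
  through step 1 (stack(a,b)): drop {handempty}, keep {clear(f), on(c,d), on(f,c)}, require {clear(b), holding(a)}
    → {clear(b), clear(f), holding(a), on(c,d), on(f,c)}

== RESULT ==
["clear(b)", "clear(f)", "holding(a)", "on(c,d)", "on(f,c)"]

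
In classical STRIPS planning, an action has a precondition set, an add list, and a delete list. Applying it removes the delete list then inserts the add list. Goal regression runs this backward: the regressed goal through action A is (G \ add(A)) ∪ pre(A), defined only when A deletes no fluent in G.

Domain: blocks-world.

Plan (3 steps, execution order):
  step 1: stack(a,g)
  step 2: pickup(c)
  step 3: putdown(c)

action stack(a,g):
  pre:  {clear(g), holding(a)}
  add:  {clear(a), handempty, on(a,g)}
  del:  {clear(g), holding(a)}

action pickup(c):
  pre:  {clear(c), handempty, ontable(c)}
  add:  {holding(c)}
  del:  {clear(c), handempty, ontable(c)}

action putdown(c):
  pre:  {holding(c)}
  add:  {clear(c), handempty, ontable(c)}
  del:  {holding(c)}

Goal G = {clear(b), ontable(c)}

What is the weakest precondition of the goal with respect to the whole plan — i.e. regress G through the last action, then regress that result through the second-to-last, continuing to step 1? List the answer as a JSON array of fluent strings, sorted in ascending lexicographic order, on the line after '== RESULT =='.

Regress step by step:
  through step 3 (putdown(c)): drop {ontable(c)}, keep {clear(b)}, require {holding(c)}
    → {clear(b), holding(c)}
  through step 2 (pickup(c)): drop {holding(c)}, keep {clear(b)}, require {clear(c), handempty, ontable(c)}
    → {clear(b), clear(c), handempty, ontable(c)}
  through step 1 (stack(a,g)): drop {handempty}, keep {clear(b), clear(c), ontable(c)}, require {clear(g), holding(a)}
    → {clear(b), clear(c), clear(g), holding(a), ontable(c)}

== RESULT ==
["clear(b)", "clear(c)", "clear(g)", "holding(a)", "ontable(c)"]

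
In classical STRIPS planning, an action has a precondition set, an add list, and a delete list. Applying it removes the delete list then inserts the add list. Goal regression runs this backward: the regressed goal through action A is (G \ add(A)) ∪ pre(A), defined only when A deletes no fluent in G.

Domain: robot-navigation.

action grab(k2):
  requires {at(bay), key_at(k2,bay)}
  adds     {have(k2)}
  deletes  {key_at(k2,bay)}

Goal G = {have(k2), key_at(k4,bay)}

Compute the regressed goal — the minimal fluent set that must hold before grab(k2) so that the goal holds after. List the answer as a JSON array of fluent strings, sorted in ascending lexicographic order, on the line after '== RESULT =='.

Compute (G \ add) ∪ pre:
  G ∩ del = {}  (empty — regression defined)
  G \ add = {have(k2), key_at(k4,bay)} \ {have(k2)} = {key_at(k4,bay)}
  ∪ pre   = {key_at(k4,bay)} ∪ {at(bay), key_at(k2,bay)}
          = {at(bay), key_at(k2,bay), key_at(k4,bay)}

== RESULT ==
["at(bay)", "key_at(k2,bay)", "key_at(k4,bay)"]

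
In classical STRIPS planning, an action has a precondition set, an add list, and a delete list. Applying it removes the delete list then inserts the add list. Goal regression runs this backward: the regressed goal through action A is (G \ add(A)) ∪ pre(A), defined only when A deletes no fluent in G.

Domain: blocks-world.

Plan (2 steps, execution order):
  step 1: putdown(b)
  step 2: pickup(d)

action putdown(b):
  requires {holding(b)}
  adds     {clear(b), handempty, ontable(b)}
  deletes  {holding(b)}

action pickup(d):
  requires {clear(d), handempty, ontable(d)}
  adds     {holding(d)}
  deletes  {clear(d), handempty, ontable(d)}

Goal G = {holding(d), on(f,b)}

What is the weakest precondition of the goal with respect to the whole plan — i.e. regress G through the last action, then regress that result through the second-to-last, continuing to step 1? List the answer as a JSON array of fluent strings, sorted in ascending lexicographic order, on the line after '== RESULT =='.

Regress step by step:
  through step 2 (pickup(d)): drop {holding(d)}, keep {on(f,b)}, require {clear(d), handempty, ontable(d)}
    → {clear(d), handempty, on(f,b), ontable(d)}
  through step 1 (putdown(b)): drop {handempty}, keep {clear(d), on(f,b), ontable(d)}, require {holding(b)}
    → {clear(d), holding(b), on(f,b), ontable(d)}

== RESULT ==
["clear(d)", "holding(b)", "on(f,b)", "ontable(d)"]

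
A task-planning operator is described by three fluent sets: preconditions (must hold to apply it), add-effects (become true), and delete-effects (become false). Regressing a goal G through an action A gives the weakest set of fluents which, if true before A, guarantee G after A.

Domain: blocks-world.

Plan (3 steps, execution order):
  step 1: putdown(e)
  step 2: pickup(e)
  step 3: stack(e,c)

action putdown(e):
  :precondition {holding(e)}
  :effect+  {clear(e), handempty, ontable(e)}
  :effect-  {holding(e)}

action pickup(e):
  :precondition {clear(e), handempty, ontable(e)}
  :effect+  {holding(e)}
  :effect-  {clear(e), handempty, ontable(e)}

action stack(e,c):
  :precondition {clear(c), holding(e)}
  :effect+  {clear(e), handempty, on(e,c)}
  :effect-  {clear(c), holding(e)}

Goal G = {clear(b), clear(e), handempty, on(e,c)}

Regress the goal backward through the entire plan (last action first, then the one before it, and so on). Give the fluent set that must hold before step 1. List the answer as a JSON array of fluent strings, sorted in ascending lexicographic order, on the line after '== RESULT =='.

Work backward from the goal:
  through step 3 (stack(e,c)): drop {clear(e), handempty, on(e,c)}, keep {clear(b)}, require {clear(c), holding(e)}
    → {clear(b), clear(c), holding(e)}
  through step 2 (pickup(e)): drop {holding(e)}, keep {clear(b), clear(c)}, require {clear(e), handempty, ontable(e)}
    → {clear(b), clear(c), clear(e), handempty, ontable(e)}
  through step 1 (putdown(e)): drop {clear(e), handempty, ontable(e)}, keep {clear(b), clear(c)}, require {holding(e)}
    → {clear(b), clear(c), holding(e)}

== RESULT ==
["clear(b)", "clear(c)", "holding(e)"]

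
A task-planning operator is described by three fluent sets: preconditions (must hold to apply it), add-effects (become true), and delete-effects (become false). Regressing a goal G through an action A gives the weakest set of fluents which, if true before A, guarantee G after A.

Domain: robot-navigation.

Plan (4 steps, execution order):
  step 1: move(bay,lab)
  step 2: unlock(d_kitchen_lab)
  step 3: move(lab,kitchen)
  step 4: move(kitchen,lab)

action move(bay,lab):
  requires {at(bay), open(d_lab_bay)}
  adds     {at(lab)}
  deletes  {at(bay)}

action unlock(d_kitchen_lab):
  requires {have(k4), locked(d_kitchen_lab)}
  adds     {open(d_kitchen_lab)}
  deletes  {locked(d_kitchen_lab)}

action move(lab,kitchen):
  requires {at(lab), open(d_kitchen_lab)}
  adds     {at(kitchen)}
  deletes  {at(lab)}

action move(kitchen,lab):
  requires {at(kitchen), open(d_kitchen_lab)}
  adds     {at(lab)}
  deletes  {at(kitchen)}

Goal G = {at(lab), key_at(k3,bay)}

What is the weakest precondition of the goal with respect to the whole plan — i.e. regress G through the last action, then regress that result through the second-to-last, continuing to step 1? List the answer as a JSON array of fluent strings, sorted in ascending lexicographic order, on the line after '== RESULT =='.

Work backward from the goal:
  through step 4 (move(kitchen,lab)): drop {at(lab)}, keep {key_at(k3,bay)}, require {at(kitchen), open(d_kitchen_lab)}
    → {at(kitchen), key_at(k3,bay), open(d_kitchen_lab)}
  through step 3 (move(lab,kitchen)): drop {at(kitchen)}, keep {key_at(k3,bay), open(d_kitchen_lab)}, require {at(lab), open(d_kitchen_lab)}
    → {at(lab), key_at(k3,bay), open(d_kitchen_lab)}
  through step 2 (unlock(d_kitchen_lab)): drop {open(d_kitchen_lab)}, keep {at(lab), key_at(k3,bay)}, require {have(k4), locked(d_kitchen_lab)}
    → {at(lab), have(k4), key_at(k3,bay), locked(d_kitchen_lab)}
  through step 1 (move(bay,lab)): drop {at(lab)}, keep {have(k4), key_at(k3,bay), locked(d_kitchen_lab)}, require {at(bay), open(d_lab_bay)}
    → {at(bay), have(k4), key_at(k3,bay), locked(d_kitchen_lab), open(d_lab_bay)}

== RESULT ==
["at(bay)", "have(k4)", "key_at(k3,bay)", "locked(d_kitchen_lab)", "open(d_lab_bay)"]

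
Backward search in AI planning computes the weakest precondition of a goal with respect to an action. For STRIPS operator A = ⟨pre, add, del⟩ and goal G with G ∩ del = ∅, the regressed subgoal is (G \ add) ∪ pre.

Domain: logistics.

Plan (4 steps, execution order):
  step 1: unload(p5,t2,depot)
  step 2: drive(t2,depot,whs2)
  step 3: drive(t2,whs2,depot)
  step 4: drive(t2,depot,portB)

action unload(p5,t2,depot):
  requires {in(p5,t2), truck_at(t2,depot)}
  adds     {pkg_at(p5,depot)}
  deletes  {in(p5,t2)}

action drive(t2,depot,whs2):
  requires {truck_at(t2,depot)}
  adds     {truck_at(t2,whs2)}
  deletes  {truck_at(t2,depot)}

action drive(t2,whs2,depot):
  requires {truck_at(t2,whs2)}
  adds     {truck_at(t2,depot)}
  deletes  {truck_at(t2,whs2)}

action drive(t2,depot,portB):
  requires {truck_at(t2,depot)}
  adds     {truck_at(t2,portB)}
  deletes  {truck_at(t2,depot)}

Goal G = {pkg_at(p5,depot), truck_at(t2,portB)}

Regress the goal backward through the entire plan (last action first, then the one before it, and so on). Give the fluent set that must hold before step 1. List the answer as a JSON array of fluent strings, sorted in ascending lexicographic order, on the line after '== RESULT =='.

Regress step by step:
  through step 4 (drive(t2,depot,portB)): drop {truck_at(t2,portB)}, keep {pkg_at(p5,depot)}, require {truck_at(t2,depot)}
    → {pkg_at(p5,depot), truck_at(t2,depot)}
  through step 3 (drive(t2,whs2,depot)): drop {truck_at(t2,depot)}, keep {pkg_at(p5,depot)}, require {truck_at(t2,whs2)}
    → {pkg_at(p5,depot), truck_at(t2,whs2)}
  through step 2 (drive(t2,depot,whs2)): drop {truck_at(t2,whs2)}, keep {pkg_at(p5,depot)}, require {truck_at(t2,depot)}
    → {pkg_at(p5,depot), truck_at(t2,depot)}
  through step 1 (unload(p5,t2,depot)): drop {pkg_at(p5,depot)}, keep {truck_at(t2,depot)}, require {in(p5,t2), truck_at(t2,depot)}
    → {in(p5,t2), truck_at(t2,depot)}

== RESULT ==
["in(p5,t2)", "truck_at(t2,depot)"]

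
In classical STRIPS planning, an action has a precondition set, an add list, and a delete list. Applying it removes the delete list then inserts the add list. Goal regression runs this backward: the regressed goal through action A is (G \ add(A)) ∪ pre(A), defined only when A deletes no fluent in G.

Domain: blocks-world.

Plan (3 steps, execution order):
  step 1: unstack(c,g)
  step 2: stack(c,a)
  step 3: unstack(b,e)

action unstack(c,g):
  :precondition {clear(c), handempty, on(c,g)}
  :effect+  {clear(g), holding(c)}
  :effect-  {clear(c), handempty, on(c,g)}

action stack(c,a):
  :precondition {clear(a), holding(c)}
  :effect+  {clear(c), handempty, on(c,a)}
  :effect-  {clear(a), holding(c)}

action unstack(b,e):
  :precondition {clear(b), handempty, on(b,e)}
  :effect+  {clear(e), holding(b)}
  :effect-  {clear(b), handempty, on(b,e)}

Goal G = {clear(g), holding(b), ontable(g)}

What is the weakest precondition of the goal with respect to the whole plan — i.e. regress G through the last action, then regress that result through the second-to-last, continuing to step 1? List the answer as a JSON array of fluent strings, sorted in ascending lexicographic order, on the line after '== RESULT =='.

Regress step by step:
  through step 3 (unstack(b,e)): drop {holding(b)}, keep {clear(g), ontable(g)}, require {clear(b), handempty, on(b,e)}
    → {clear(b), clear(g), handempty, on(b,e), ontable(g)}
  through step 2 (stack(c,a)): drop {handempty}, keep {clear(b), clear(g), on(b,e), ontable(g)}, require {clear(a), holding(c)}
    → {clear(a), clear(b), clear(g), holding(c), on(b,e), ontable(g)}
  through step 1 (unstack(c,g)): drop {clear(g), holding(c)}, keep {clear(a), clear(b), on(b,e), ontable(g)}, require {clear(c), handempty, on(c,g)}
    → {clear(a), clear(b), clear(c), handempty, on(b,e), on(c,g), ontable(g)}

== RESULT ==
["clear(a)", "clear(b)", "clear(c)", "handempty", "on(b,e)", "on(c,g)", "ontable(g)"]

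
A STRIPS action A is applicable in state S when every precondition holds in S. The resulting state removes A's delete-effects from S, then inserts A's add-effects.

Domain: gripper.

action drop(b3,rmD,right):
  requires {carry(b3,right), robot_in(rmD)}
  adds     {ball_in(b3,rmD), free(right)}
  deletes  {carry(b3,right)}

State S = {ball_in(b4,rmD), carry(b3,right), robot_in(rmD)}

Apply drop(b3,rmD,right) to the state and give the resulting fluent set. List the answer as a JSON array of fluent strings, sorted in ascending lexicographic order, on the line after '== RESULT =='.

Progress:
  pre ⊆ S: {carry(b3,right), robot_in(rmD)} ⊆ S  — applicable
  S \ del = {ball_in(b4,rmD), robot_in(rmD)}
  ∪ add   = {ball_in(b3,rmD), ball_in(b4,rmD), free(right), robot_in(rmD)}

== RESULT ==
["ball_in(b3,rmD)", "ball_in(b4,rmD)", "free(right)", "robot_in(rmD)"]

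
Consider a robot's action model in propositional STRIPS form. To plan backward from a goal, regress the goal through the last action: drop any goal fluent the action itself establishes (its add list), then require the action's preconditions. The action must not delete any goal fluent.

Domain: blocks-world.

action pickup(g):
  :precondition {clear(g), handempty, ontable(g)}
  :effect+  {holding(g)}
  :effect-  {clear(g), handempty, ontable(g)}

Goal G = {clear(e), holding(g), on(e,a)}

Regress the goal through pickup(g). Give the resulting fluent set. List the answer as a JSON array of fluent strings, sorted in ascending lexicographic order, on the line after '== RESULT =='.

Compute (G \ add) ∪ pre:
  G ∩ del = {}  (empty — regression defined)
  G \ add = {clear(e), holding(g), on(e,a)} \ {holding(g)} = {clear(e), on(e,a)}
  ∪ pre   = {clear(e), on(e,a)} ∪ {clear(g), handempty, ontable(g)}
          = {clear(e), clear(g), handempty, on(e,a), ontable(g)}

== RESULT ==
["clear(e)", "clear(g)", "handempty", "on(e,a)", "ontable(g)"]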